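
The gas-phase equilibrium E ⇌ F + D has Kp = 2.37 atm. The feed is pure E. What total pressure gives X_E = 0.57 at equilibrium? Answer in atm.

P = 4.92 atm

Take 1 mol E as basis and let X be its fractional conversion, so ξ = X.
Mole table: n_E = 1 − X; n_F = X; n_D = X.
Total moles n_T = 1 + X.
Kp = p_F p_D / (p_E) with p_i = (n_i/n_T)·P.
At X = 0.57: the mole-fraction product g(X) = Π y_i^ν_i = 0.4813. Since Kp = g(X)·P^{1}, P = (Kp/g)^(1/1) = (2.37/0.4813)^(1/1) = 4.92 atm.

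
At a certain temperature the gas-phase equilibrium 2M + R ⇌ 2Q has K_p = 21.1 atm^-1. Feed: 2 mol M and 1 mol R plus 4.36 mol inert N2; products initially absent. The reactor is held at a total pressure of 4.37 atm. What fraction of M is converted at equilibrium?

Basis: 2 mol M initially; let X = conversion of M. Extent ξ = X.
Species balance: n_M = 2 − 2X; n_R = 1 − X; n_Q = 2X; n_I = 4.36 (inert).
Summing: n_T = 7.36 − X.
With p_i = (n_i/n_T)P, K_p = p_Q^2 / (p_M^2 p_R).
This yields a degree-3 equation in X; solving on (0,1), X = 0.678.

X = 0.678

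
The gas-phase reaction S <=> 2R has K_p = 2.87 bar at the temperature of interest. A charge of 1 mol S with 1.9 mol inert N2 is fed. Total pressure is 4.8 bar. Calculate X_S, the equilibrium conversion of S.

X = 0.503

Let X = conversion of S (basis 1 mol S); extent of reaction ξ = X.
Mole table: n_S = 1 − X; n_R = 2X; n_I = 1.9 (inert).
Summing: n_T = 2.9 + X.
With p_i = (n_i/n_T)P, K_p = p_R^2 / (p_S).
Substituting and setting equal to 2.87 bar gives a polynomial in X; the root in (0,1) is X = 0.503.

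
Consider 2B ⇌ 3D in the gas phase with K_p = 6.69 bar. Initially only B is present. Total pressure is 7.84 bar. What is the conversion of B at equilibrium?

X = 0.453

Let X = conversion of B (basis 1 mol B); extent of reaction ξ = 0.5X.
Mole table: n_B = 1 − X; n_D = 1.5X.
n_T = Σnᵢ = 1 + 0.5X.
y_i = n_i/n_T, p_i = y_i·P. K_p = p_D^3 / (p_B^2).
Substituting and setting equal to 6.69 bar gives a polynomial in X; the root in (0,1) is X = 0.453.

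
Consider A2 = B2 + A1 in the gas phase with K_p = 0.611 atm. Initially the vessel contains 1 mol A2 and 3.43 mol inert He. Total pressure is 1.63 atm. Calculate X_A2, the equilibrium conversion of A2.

Basis: 1 mol A2 initially; let X = conversion of A2. Extent ξ = X.
At extent ξ: n_A2 = 1 − X; n_B2 = X; n_A1 = X; n_I = 3.43 (inert).
Total moles n_T = 4.43 + X.
With p_i = (n_i/n_T)P, K_p = p_B2 p_A1 / (p_A2).
Setting this equal to 0.611 atm and taking the physical root (0 < X < 1) gives X = 0.727.

X = 0.727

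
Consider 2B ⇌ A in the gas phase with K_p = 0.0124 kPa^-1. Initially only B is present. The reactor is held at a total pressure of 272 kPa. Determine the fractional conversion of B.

X = 0.737

Basis: 1 mol B initially; let X = conversion of B. Extent ξ = 0.5X.
Species balance: n_B = 1 − X; n_A = 0.5X.
Total moles n_T = 1 − 0.5X.
With p_i = (n_i/n_T)P, K_p = p_A / (p_B^2).
Setting this equal to 0.0124 kPa^-1 and taking the physical root (0 < X < 1) gives X = 0.737.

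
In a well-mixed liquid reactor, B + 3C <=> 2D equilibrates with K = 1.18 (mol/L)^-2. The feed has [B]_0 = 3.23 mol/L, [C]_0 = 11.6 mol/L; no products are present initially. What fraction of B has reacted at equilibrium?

X = 0.831

Let X = conversion of B; extent ξ = 3.23·X mol/L.
Concentrations: [B] = 3.23 − 3.23X; [C] = 11.6 − 9.69X; [D] = 6.46X.
K = [D]^2 / ([B] [C]^3).
This equals 1.18 at X = 0.831 (the root in 0 < X < 1).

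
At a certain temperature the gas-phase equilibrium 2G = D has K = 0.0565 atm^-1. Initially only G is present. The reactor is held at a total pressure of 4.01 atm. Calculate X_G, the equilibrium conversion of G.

Let X = conversion of G (basis 1 mol G); extent of reaction ξ = 0.5X.
Species balance: n_G = 1 − X; n_D = 0.5X.
Summing: n_T = 1 − 0.5X.
Mole fractions y_i = n_i/n_T; K = p_D / (p_G^2) with p_i = y_i·P.
Equating to 0.0565 atm^-1 and solving on 0 < X < 1: X = 0.276.

X = 0.276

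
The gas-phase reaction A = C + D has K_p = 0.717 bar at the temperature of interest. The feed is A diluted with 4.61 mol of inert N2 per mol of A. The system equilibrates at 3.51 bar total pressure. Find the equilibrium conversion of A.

Take 1 mol A as basis and let X be its fractional conversion, so ξ = X.
Mole table: n_A = 1 − X; n_C = X; n_D = X; n_I = 4.61 (inert).
Total moles n_T = 5.61 + X.
With p_i = (n_i/n_T)P, K_p = p_C p_D / (p_A).
This yields a degree-2 equation in X; solving on (0,1), X = 0.660.

X = 0.660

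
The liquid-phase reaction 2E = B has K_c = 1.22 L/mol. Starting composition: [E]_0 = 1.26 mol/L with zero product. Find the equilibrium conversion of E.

Let X = conversion of E; extent ξ = 1.26X/2 mol/L.
Concentrations: [E] = 1.26 − 1.26X; [B] = 0.63X.
K_c = [B] / ([E]^2).
Equating to 1.22 L/mol: the physical root is X = 0.570.

X = 0.570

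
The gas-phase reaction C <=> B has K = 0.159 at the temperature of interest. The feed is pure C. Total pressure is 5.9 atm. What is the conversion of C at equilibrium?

Basis: 1 mol C initially; let X = conversion of C. Extent ξ = X.
Moles: n_C = 1 − X; n_B = X.
n_T stays at 1 (no change in mole number).
Mole fractions y_i = n_i/n_T; K = p_B / (p_C) with p_i = y_i·P.
This yields a degree-1 equation in X; solving on (0,1), X = 0.137.

X = 0.137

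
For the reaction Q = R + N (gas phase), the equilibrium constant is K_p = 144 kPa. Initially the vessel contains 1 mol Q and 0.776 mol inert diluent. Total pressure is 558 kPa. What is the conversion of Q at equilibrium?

X = 0.529

Basis: 1 mol Q initially; let X = conversion of Q. Extent ξ = X.
Mole table: n_Q = 1 − X; n_R = X; n_N = X; n_I = 0.776 (inert).
n_T = Σnᵢ = 1.78 + X.
Mole fractions y_i = n_i/n_T; K_p = p_R p_N / (p_Q) with p_i = y_i·P.
This yields a degree-2 equation in X; solving on (0,1), X = 0.529.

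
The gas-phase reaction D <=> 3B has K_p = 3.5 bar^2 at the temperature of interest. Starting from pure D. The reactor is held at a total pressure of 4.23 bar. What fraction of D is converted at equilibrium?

Let X = conversion of D (basis 1 mol D); extent of reaction ξ = X.
At extent ξ: n_D = 1 − X; n_B = 3X.
Total moles n_T = 1 + 2X.
y_i = n_i/n_T, p_i = y_i·P. K_p = p_B^3 / (p_D).
Substituting and setting equal to 3.5 bar^2 gives a polynomial in X; the root in (0,1) is X = 0.228.

X = 0.228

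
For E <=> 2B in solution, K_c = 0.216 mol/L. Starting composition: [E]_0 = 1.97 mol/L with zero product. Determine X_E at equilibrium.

X = 0.152

Let X = conversion of E; extent ξ = 1.97·X mol/L.
Concentrations: [E] = 1.97 − 1.97X; [B] = 3.94X.
K_c = [B]^2 / ([E]).
This equals 0.216 at X = 0.152 (the root in 0 < X < 1).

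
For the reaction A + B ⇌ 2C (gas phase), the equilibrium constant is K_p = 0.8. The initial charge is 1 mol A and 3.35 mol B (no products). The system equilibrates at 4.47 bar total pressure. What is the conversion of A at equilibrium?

X = 0.521

Take 1 mol A as basis and let X be its fractional conversion, so ξ = X.
At extent ξ: n_A = 1 − X; n_B = 3.35 − X; n_C = 2X.
Since Δν = 0, n_T = 4.35 throughout.
Mole fractions y_i = n_i/n_T; K_p = p_C^2 / (p_A p_B) with p_i = y_i·P.
This yields a degree-2 equation in X; solving on (0,1), X = 0.521.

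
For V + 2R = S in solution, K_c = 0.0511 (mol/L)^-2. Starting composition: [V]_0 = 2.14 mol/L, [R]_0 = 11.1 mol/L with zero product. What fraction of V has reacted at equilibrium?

Let X = conversion of V; extent ξ = 2.14·X mol/L.
Concentrations: [V] = 2.14 − 2.14X; [R] = 11.1 − 4.28X; [S] = 2.14X.
K_c = [S] / ([V] [R]^2).
Setting equal to 0.0511 and solving for X on (0,1) gives X = 0.759.

X = 0.759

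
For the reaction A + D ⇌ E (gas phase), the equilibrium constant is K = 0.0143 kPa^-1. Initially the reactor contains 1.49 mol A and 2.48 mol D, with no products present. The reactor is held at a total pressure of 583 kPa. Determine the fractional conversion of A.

Let X = conversion of A (basis 1.49 mol A); extent of reaction ξ = 1.49X.
Moles: n_A = 1.49 − 1.49X; n_D = 2.48 − 1.49X; n_E = 1.49X.
Summing: n_T = 3.97 − 1.49X.
With p_i = (n_i/n_T)P, K = p_E / (p_A p_D).
Setting this equal to 0.0143 kPa^-1 and taking the physical root (0 < X < 1) gives X = 0.795.

X = 0.795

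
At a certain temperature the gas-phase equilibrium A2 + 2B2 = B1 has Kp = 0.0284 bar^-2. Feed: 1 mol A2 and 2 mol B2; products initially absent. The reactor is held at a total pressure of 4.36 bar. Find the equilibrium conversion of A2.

X = 0.173

Take 1 mol A2 as basis and let X be its fractional conversion, so ξ = X.
Species balance: n_A2 = 1 − X; n_B2 = 2 − 2X; n_B1 = X.
n_T = Σnᵢ = 3 − 2X.
With p_i = (n_i/n_T)P, Kp = p_B1 / (p_A2 p_B2^2).
Equating to 0.0284 bar^-2 and solving on 0 < X < 1: X = 0.173.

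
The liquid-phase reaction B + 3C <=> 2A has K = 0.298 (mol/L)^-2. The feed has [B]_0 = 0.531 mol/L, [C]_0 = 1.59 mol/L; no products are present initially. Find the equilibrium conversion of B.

X = 0.333

Let X = conversion of B; extent ξ = 0.531·X mol/L.
Concentrations: [B] = 0.531 − 0.531X; [C] = 1.59 − 1.59X; [A] = 1.06X.
K = [A]^2 / ([B] [C]^3).
Setting equal to 0.298 and solving for X on (0,1) gives X = 0.333.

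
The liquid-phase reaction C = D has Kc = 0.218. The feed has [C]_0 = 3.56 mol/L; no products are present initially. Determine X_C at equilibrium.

Let X = conversion of C; extent ξ = 3.56·X mol/L.
Concentrations: [C] = 3.56 − 3.56X; [D] = 3.56X.
Kc = [D] / ([C]).
Solving Kc = 0.218 for X ∈ (0,1): X = 0.179.

X = 0.179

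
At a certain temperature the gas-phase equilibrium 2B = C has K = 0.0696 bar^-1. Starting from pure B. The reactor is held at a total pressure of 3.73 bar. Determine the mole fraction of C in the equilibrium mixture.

Basis: 1 mol B initially; let X = conversion of B. Extent ξ = 0.5X.
Moles: n_B = 1 − X; n_C = 0.5X.
Total moles n_T = 1 − 0.5X.
With p_i = (n_i/n_T)P, K = p_C / (p_B^2).
This yields a degree-2 equation in X; solving on (0,1), X = 0.300.
Then n_C = 0.15, n_T = 0.85, so y_C = 0.176.

y_C = 0.176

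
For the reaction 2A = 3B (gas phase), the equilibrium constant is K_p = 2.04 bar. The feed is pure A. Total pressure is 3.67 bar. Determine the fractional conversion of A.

Basis: 1 mol A initially; let X = conversion of A. Extent ξ = 0.5X.
Moles: n_A = 1 − X; n_B = 1.5X.
n_T = Σnᵢ = 1 + 0.5X.
Mole fractions y_i = n_i/n_T; K_p = p_B^3 / (p_A^2) with p_i = y_i·P.
This yields a degree-3 equation in X; solving on (0,1), X = 0.410.

X = 0.410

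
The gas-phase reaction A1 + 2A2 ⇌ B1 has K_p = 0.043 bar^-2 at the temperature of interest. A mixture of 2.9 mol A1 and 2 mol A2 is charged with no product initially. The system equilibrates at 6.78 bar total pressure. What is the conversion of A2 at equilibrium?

X = 0.411

Take 2 mol A2 as basis and let X be its fractional conversion, so ξ = X.
Moles: n_A1 = 2.9 − X; n_A2 = 2 − 2X; n_B1 = X.
n_T = Σnᵢ = 4.9 − 2X.
y_i = n_i/n_T, p_i = y_i·P. K_p = p_B1 / (p_A1 p_A2^2).
Equating to 0.043 bar^-2 and solving on 0 < X < 1: X = 0.411.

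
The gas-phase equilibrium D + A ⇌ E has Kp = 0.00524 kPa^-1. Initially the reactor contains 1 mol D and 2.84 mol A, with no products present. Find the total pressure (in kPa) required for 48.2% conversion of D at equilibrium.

Take 1 mol D as basis and let X be its fractional conversion, so ξ = X.
Mole table: n_D = 1 − X; n_A = 2.84 − X; n_E = X.
n_T = Σnᵢ = 3.84 − X.
Kp = p_E / (p_D p_A) with p_i = (n_i/n_T)·P.
At X = 0.482: the mole-fraction product g(X) = Π y_i^ν_i = 1.325. Since Kp = g(X)·P^{-1}, P = (g/Kp)^(1/1) = (1.325/0.00524)^(1/1) = 253 kPa.

P = 253 kPa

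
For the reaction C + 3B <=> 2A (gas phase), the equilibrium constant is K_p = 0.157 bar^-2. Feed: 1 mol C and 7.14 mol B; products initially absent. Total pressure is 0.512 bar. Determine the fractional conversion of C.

X = 0.197

Basis: 1 mol C initially; let X = conversion of C. Extent ξ = X.
At extent ξ: n_C = 1 − X; n_B = 7.14 − 3X; n_A = 2X.
Total moles n_T = 8.14 − 2X.
y_i = n_i/n_T, p_i = y_i·P. K_p = p_A^2 / (p_C p_B^3).
Equating to 0.157 bar^-2 and solving on 0 < X < 1: X = 0.197.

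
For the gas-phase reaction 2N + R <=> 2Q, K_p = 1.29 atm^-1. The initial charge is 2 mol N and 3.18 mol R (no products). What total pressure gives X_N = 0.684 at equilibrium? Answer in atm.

Take 2 mol N as basis and let X be its fractional conversion, so ξ = X.
At extent ξ: n_N = 2 − 2X; n_R = 3.18 − X; n_Q = 2X.
n_T = Σnᵢ = 5.18 − X.
K_p = p_Q^2 / (p_N^2 p_R) with p_i = (n_i/n_T)·P.
At X = 0.684: the mole-fraction product g(X) = Π y_i^ν_i = 8.44. Since K_p = g(X)·P^{-1}, P = (g/K_p)^(1/1) = (8.44/1.29)^(1/1) = 6.54 atm.

P = 6.54 atm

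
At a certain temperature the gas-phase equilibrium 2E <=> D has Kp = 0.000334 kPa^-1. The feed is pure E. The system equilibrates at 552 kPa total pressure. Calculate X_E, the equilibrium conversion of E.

X = 0.241

Basis: 1 mol E initially; let X = conversion of E. Extent ξ = 0.5X.
Mole table: n_E = 1 − X; n_D = 0.5X.
Total moles n_T = 1 − 0.5X.
With p_i = (n_i/n_T)P, Kp = p_D / (p_E^2).
Equating to 0.000334 kPa^-1 and solving on 0 < X < 1: X = 0.241.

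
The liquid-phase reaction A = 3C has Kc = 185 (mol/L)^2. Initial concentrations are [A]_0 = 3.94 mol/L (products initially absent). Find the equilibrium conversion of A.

X = 0.573

Let X = conversion of A; extent ξ = 3.94·X mol/L.
Concentrations: [A] = 3.94 − 3.94X; [C] = 11.8X.
Kc = [C]^3 / ([A]).
Equating to 185 (mol/L)^2: the physical root is X = 0.573.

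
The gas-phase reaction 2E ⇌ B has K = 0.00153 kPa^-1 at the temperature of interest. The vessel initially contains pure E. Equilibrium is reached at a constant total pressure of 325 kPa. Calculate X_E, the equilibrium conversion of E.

Let X = conversion of E (basis 1 mol E); extent of reaction ξ = 0.5X.
At extent ξ: n_E = 1 − X; n_B = 0.5X.
Summing: n_T = 1 − 0.5X.
Mole fractions y_i = n_i/n_T; K = p_B / (p_E^2) with p_i = y_i·P.
Setting this equal to 0.00153 kPa^-1 and taking the physical root (0 < X < 1) gives X = 0.422.

X = 0.422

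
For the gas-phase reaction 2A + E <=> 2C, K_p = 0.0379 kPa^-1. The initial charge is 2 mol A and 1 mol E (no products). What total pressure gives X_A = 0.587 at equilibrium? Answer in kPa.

P = 311 kPa

Take 2 mol A as basis and let X be its fractional conversion, so ξ = X.
Moles: n_A = 2 − 2X; n_E = 1 − X; n_C = 2X.
Total moles n_T = 3 − X.
K_p = p_C^2 / (p_A^2 p_E) with p_i = (n_i/n_T)·P.
At X = 0.587: the mole-fraction product g(X) = Π y_i^ν_i = 11.8. Since K_p = g(X)·P^{-1}, P = (g/K_p)^(1/1) = (11.8/0.0379)^(1/1) = 311 kPa.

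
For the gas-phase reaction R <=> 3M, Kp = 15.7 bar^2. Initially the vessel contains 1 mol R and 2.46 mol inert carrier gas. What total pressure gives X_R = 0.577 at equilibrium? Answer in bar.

Basis: 1 mol R initially; let X = conversion of R. Extent ξ = X.
Mole table: n_R = 1 − X; n_M = 3X; n_I = 2.46 (inert).
Summing: n_T = 3.46 + 2X.
Kp = p_M^3 / (p_R) with p_i = (n_i/n_T)·P.
At X = 0.577: the mole-fraction product g(X) = Π y_i^ν_i = 0.576. Since Kp = g(X)·P^{2}, P = (Kp/g)^(1/2) = (15.7/0.576)^(1/2) = 5.22 bar.

P = 5.22 bar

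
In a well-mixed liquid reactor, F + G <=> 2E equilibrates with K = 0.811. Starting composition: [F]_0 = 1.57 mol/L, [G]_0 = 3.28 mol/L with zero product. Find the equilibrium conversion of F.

X = 0.435

Let X = conversion of F; extent ξ = 1.57·X mol/L.
Concentrations: [F] = 1.57 − 1.57X; [G] = 3.28 − 1.57X; [E] = 3.14X.
K = [E]^2 / ([F] [G]).
This equals 0.811 at X = 0.435 (the root in 0 < X < 1).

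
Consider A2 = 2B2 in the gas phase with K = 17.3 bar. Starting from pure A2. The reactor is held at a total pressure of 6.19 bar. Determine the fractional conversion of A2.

Take 1 mol A2 as basis and let X be its fractional conversion, so ξ = X.
Mole table: n_A2 = 1 − X; n_B2 = 2X.
Summing: n_T = 1 + X.
y_i = n_i/n_T, p_i = y_i·P. K = p_B2^2 / (p_A2).
Setting this equal to 17.3 bar and taking the physical root (0 < X < 1) gives X = 0.641.

X = 0.641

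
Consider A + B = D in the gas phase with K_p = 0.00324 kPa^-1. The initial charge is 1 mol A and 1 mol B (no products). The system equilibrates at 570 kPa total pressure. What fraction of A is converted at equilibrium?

Let X = conversion of A (basis 1 mol A); extent of reaction ξ = X.
Mole table: n_A = 1 − X; n_B = 1 − X; n_D = X.
n_T = Σnᵢ = 2 − X.
y_i = n_i/n_T, p_i = y_i·P. K_p = p_D / (p_A p_B).
Equating to 0.00324 kPa^-1 and solving on 0 < X < 1: X = 0.407.

X = 0.407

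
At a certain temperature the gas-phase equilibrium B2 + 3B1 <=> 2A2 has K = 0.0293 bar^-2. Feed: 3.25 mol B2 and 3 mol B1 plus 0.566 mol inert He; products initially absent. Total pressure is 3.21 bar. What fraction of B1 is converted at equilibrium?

Take 3 mol B1 as basis and let X be its fractional conversion, so ξ = X.
Moles: n_B2 = 3.25 − X; n_B1 = 3 − 3X; n_A2 = 2X; n_I = 0.566 (inert).
Summing: n_T = 6.82 − 2X.
Mole fractions y_i = n_i/n_T; K = p_A2^2 / (p_B2 p_B1^3) with p_i = y_i·P.
Setting this equal to 0.0293 bar^-2 and taking the physical root (0 < X < 1) gives X = 0.253.

X = 0.253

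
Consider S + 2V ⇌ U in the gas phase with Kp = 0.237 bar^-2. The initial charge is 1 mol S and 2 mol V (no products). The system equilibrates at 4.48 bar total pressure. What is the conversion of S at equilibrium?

Basis: 1 mol S initially; let X = conversion of S. Extent ξ = X.
Mole table: n_S = 1 − X; n_V = 2 − 2X; n_U = X.
n_T = Σnᵢ = 3 − 2X.
y_i = n_i/n_T, p_i = y_i·P. Kp = p_U / (p_S p_V^2).
Equating to 0.237 bar^-2 and solving on 0 < X < 1: X = 0.528.

X = 0.528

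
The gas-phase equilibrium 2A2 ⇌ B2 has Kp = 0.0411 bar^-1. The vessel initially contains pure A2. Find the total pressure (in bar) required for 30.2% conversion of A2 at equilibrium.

Let X = conversion of A2 (basis 1 mol A2); extent of reaction ξ = 0.5X.
Mole table: n_A2 = 1 − X; n_B2 = 0.5X.
Summing: n_T = 1 − 0.5X.
Kp = p_B2 / (p_A2^2) with p_i = (n_i/n_T)·P.
At X = 0.302: the mole-fraction product g(X) = Π y_i^ν_i = 0.2631. Since Kp = g(X)·P^{-1}, P = (g/Kp)^(1/1) = (0.2631/0.0411)^(1/1) = 6.4 bar.

P = 6.4 bar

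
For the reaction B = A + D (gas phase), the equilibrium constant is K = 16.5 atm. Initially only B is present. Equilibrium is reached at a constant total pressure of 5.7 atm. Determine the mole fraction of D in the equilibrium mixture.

y_D = 0.463

Take 1 mol B as basis and let X be its fractional conversion, so ξ = X.
At extent ξ: n_B = 1 − X; n_A = X; n_D = X.
Total moles n_T = 1 + X.
y_i = n_i/n_T, p_i = y_i·P. K = p_A p_D / (p_B).
Setting this equal to 16.5 atm and taking the physical root (0 < X < 1) gives X = 0.862.
Then n_D = 0.862, n_T = 1.86, so y_D = 0.463.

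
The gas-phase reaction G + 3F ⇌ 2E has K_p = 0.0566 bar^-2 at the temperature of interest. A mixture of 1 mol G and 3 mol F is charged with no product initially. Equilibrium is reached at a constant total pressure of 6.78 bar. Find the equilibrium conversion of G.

Let X = conversion of G (basis 1 mol G); extent of reaction ξ = X.
At extent ξ: n_G = 1 − X; n_F = 3 − 3X; n_E = 2X.
Summing: n_T = 4 − 2X.
y_i = n_i/n_T, p_i = y_i·P. K_p = p_E^2 / (p_G p_F^3).
Equating to 0.0566 bar^-2 and solving on 0 < X < 1: X = 0.432.

X = 0.432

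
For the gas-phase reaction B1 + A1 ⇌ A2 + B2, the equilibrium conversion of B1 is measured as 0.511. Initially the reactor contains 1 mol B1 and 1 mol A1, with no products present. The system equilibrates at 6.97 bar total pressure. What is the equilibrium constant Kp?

Kp = 1.09

Let X = conversion of B1 (basis 1 mol B1); extent of reaction ξ = X.
Species balance: n_B1 = 1 − X; n_A1 = 1 − X; n_A2 = X; n_B2 = X.
n_T stays at 2 (no change in mole number).
At X = 0.511: n_B1 = 0.489, n_A1 = 0.489, n_A2 = 0.511, n_B2 = 0.511, n_T = 2.
p_i = (n_i/n_T)·P. Kp = p_A2 p_B2 / (p_B1 p_A1) = 1.09.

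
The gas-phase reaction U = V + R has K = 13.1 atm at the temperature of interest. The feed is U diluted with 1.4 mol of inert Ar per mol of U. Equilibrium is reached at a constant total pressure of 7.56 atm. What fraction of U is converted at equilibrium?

X = 0.867

Basis: 1 mol U initially; let X = conversion of U. Extent ξ = X.
At extent ξ: n_U = 1 − X; n_V = X; n_R = X; n_I = 1.4 (inert).
n_T = Σnᵢ = 2.4 + X.
With p_i = (n_i/n_T)P, K = p_V p_R / (p_U).
Equating to 13.1 atm and solving on 0 < X < 1: X = 0.867.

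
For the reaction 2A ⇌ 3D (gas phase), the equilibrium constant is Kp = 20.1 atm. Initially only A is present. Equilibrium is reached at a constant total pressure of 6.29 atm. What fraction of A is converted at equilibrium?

X = 0.590

Take 1 mol A as basis and let X be its fractional conversion, so ξ = 0.5X.
At extent ξ: n_A = 1 − X; n_D = 1.5X.
Summing: n_T = 1 + 0.5X.
y_i = n_i/n_T, p_i = y_i·P. Kp = p_D^3 / (p_A^2).
Setting this equal to 20.1 atm and taking the physical root (0 < X < 1) gives X = 0.590.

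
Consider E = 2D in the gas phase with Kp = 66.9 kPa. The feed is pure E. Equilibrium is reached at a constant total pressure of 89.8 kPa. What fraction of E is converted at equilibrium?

X = 0.396

Let X = conversion of E (basis 1 mol E); extent of reaction ξ = X.
Moles: n_E = 1 − X; n_D = 2X.
Total moles n_T = 1 + X.
y_i = n_i/n_T, p_i = y_i·P. Kp = p_D^2 / (p_E).
This yields a degree-2 equation in X; solving on (0,1), X = 0.396.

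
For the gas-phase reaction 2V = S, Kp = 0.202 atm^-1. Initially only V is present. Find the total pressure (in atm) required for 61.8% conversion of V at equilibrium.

P = 7.24 atm

Basis: 1 mol V initially; let X = conversion of V. Extent ξ = 0.5X.
At extent ξ: n_V = 1 − X; n_S = 0.5X.
Summing: n_T = 1 − 0.5X.
Kp = p_S / (p_V^2) with p_i = (n_i/n_T)·P.
At X = 0.618: the mole-fraction product g(X) = Π y_i^ν_i = 1.463. Since Kp = g(X)·P^{-1}, P = (g/Kp)^(1/1) = (1.463/0.202)^(1/1) = 7.24 atm.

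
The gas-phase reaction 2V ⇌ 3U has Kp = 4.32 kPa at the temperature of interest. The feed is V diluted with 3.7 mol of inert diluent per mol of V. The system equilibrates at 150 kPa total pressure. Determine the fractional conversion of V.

Let X = conversion of V (basis 1 mol V); extent of reaction ξ = 0.5X.
Species balance: n_V = 1 − X; n_U = 1.5X; n_I = 3.7 (inert).
n_T = Σnᵢ = 4.7 + 0.5X.
y_i = n_i/n_T, p_i = y_i·P. Kp = p_U^3 / (p_V^2).
Equating to 4.32 kPa and solving on 0 < X < 1: X = 0.278.

X = 0.278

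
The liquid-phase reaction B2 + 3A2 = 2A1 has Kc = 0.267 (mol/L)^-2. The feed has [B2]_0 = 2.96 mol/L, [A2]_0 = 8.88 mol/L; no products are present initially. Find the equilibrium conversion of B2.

X = 0.609

Let X = conversion of B2; extent ξ = 2.96·X mol/L.
Concentrations: [B2] = 2.96 − 2.96X; [A2] = 8.88 − 8.88X; [A1] = 5.92X.
Kc = [A1]^2 / ([B2] [A2]^3).
This equals 0.267 at X = 0.609 (the root in 0 < X < 1).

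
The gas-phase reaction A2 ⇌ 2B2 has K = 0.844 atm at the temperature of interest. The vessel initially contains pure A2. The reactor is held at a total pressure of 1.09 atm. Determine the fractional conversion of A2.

Let X = conversion of A2 (basis 1 mol A2); extent of reaction ξ = X.
Species balance: n_A2 = 1 − X; n_B2 = 2X.
Summing: n_T = 1 + X.
With p_i = (n_i/n_T)P, K = p_B2^2 / (p_A2).
This yields a degree-2 equation in X; solving on (0,1), X = 0.403.

X = 0.403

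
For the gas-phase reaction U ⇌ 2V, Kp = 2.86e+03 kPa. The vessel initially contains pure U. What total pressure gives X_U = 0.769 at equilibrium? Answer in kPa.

P = 494 kPa

Let X = conversion of U (basis 1 mol U); extent of reaction ξ = X.
Species balance: n_U = 1 − X; n_V = 2X.
Summing: n_T = 1 + X.
Kp = p_V^2 / (p_U) with p_i = (n_i/n_T)·P.
At X = 0.769: the mole-fraction product g(X) = Π y_i^ν_i = 5.789. Since Kp = g(X)·P^{1}, P = (Kp/g)^(1/1) = (2.86e+03/5.789)^(1/1) = 494 kPa.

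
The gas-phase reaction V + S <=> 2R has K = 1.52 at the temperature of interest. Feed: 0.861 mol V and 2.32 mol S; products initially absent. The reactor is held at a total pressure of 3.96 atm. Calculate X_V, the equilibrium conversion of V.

X = 0.581

Take 0.861 mol V as basis and let X be its fractional conversion, so ξ = 0.861X.
Mole table: n_V = 0.861 − 0.861X; n_S = 2.32 − 0.861X; n_R = 1.72X.
Total moles n_T = 3.18 (Δν = 0, constant).
y_i = n_i/n_T, p_i = y_i·P. K = p_R^2 / (p_V p_S).
Equating to 1.52 and solving on 0 < X < 1: X = 0.581.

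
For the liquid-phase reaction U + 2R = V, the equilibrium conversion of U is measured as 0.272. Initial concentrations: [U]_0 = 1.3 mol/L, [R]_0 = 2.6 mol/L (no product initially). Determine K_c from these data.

Let X = conversion of U.
Concentrations: [U] = 1.3 − 1.3X; [R] = 2.6 − 2.6X; [V] = 1.3X.
At X = 0.272: [U] = 0.946, [R] = 1.89, [V] = 0.354.
K_c = [V] / ([U] [R]^2) = 0.104 (mol/L)^-2.

K_c = 0.104 (mol/L)^-2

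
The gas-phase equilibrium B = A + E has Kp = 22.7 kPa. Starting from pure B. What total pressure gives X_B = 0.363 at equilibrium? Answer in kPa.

Let X = conversion of B (basis 1 mol B); extent of reaction ξ = X.
Moles: n_B = 1 − X; n_A = X; n_E = X.
Summing: n_T = 1 + X.
Kp = p_A p_E / (p_B) with p_i = (n_i/n_T)·P.
At X = 0.363: the mole-fraction product g(X) = Π y_i^ν_i = 0.1518. Since Kp = g(X)·P^{1}, P = (Kp/g)^(1/1) = (22.7/0.1518)^(1/1) = 150 kPa.

P = 150 kPa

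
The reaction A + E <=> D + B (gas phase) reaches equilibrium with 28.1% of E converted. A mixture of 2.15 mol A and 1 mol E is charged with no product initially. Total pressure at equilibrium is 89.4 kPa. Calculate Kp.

Let X = conversion of E (basis 1 mol E); extent of reaction ξ = X.
At extent ξ: n_A = 2.15 − X; n_E = 1 − X; n_D = X; n_B = X.
n_T stays at 3.15 (no change in mole number).
At X = 0.281: n_A = 1.87, n_E = 0.719, n_D = 0.281, n_B = 0.281, n_T = 3.15.
p_i = (n_i/n_T)·P. Kp = p_D p_B / (p_A p_E) = 0.0588.

Kp = 0.0588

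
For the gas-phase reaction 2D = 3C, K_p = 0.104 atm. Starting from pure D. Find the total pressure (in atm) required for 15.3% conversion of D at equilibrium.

Basis: 1 mol D initially; let X = conversion of D. Extent ξ = 0.5X.
Mole table: n_D = 1 − X; n_C = 1.5X.
Summing: n_T = 1 + 0.5X.
K_p = p_C^3 / (p_D^2) with p_i = (n_i/n_T)·P.
At X = 0.153: the mole-fraction product g(X) = Π y_i^ν_i = 0.01565. Since K_p = g(X)·P^{1}, P = (K_p/g)^(1/1) = (0.104/0.01565)^(1/1) = 6.64 atm.

P = 6.64 atm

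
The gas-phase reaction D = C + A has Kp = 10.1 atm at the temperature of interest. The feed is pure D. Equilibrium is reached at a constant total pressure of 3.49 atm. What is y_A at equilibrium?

y_A = 0.463

Let X = conversion of D (basis 1 mol D); extent of reaction ξ = X.
Species balance: n_D = 1 − X; n_C = X; n_A = X.
Total moles n_T = 1 + X.
y_i = n_i/n_T, p_i = y_i·P. Kp = p_C p_A / (p_D).
This yields a degree-2 equation in X; solving on (0,1), X = 0.862.
Then n_A = 0.862, n_T = 1.86, so y_A = 0.463.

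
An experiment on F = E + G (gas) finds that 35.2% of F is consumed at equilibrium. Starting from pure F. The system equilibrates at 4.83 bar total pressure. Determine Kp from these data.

Basis: 1 mol F initially; let X = conversion of F. Extent ξ = X.
Species balance: n_F = 1 − X; n_E = X; n_G = X.
n_T = Σnᵢ = 1 + X.
At X = 0.352: n_F = 0.648, n_E = 0.352, n_G = 0.352, n_T = 1.35.
p_i = (n_i/n_T)·P. Kp = p_E p_G / (p_F) = 0.683 bar.

Kp = 0.683 bar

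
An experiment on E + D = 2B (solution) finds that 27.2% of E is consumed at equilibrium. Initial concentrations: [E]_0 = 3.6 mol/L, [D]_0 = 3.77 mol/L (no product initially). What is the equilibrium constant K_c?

Let X = conversion of E.
Concentrations: [E] = 3.6 − 3.6X; [D] = 3.77 − 3.6X; [B] = 7.2X.
At X = 0.272: [E] = 2.62, [D] = 2.79, [B] = 1.96.
K_c = [B]^2 / ([E] [D]) = 0.524.

K_c = 0.524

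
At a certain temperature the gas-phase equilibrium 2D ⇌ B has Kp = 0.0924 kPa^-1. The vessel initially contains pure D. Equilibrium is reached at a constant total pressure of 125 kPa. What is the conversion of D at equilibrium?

Let X = conversion of D (basis 1 mol D); extent of reaction ξ = 0.5X.
At extent ξ: n_D = 1 − X; n_B = 0.5X.
Total moles n_T = 1 − 0.5X.
y_i = n_i/n_T, p_i = y_i·P. Kp = p_B / (p_D^2).
Substituting and setting equal to 0.0924 kPa^-1 gives a polynomial in X; the root in (0,1) is X = 0.854.

X = 0.854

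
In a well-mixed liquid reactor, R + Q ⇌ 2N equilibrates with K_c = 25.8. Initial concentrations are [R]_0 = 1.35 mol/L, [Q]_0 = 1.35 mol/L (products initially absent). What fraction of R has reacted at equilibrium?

X = 0.717

Let X = conversion of R; extent ξ = 1.35·X mol/L.
Concentrations: [R] = 1.35 − 1.35X; [Q] = 1.35 − 1.35X; [N] = 2.7X.
K_c = [N]^2 / ([R] [Q]).
Equating to 25.8: the physical root is X = 0.717.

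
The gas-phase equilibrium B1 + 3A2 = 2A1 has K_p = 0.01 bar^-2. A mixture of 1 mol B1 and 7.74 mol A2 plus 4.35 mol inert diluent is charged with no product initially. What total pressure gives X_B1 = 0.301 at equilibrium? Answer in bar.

P = 5.03 bar

Let X = conversion of B1 (basis 1 mol B1); extent of reaction ξ = X.
Mole table: n_B1 = 1 − X; n_A2 = 7.74 − 3X; n_A1 = 2X; n_I = 4.35 (inert).
n_T = Σnᵢ = 13.1 − 2X.
K_p = p_A1^2 / (p_B1 p_A2^3) with p_i = (n_i/n_T)·P.
At X = 0.301: the mole-fraction product g(X) = Π y_i^ν_i = 0.253. Since K_p = g(X)·P^{-2}, P = (g/K_p)^(1/2) = (0.253/0.01)^(1/2) = 5.03 bar.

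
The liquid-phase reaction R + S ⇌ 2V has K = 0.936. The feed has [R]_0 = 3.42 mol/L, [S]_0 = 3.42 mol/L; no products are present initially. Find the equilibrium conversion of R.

Let X = conversion of R; extent ξ = 3.42·X mol/L.
Concentrations: [R] = 3.42 − 3.42X; [S] = 3.42 − 3.42X; [V] = 6.84X.
K = [V]^2 / ([R] [S]).
Setting equal to 0.936 and solving for X on (0,1) gives X = 0.326.

X = 0.326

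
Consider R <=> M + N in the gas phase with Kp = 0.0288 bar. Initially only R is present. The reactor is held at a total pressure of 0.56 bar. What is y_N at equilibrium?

y_N = 0.181

Take 1 mol R as basis and let X be its fractional conversion, so ξ = X.
Mole table: n_R = 1 − X; n_M = X; n_N = X.
Total moles n_T = 1 + X.
Mole fractions y_i = n_i/n_T; Kp = p_M p_N / (p_R) with p_i = y_i·P.
Substituting and setting equal to 0.0288 bar gives a polynomial in X; the root in (0,1) is X = 0.221.
Then n_N = 0.221, n_T = 1.22, so y_N = 0.181.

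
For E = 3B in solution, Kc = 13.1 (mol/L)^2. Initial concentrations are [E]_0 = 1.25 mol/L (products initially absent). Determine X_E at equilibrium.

X = 0.527

Let X = conversion of E; extent ξ = 1.25·X mol/L.
Concentrations: [E] = 1.25 − 1.25X; [B] = 3.75X.
Kc = [B]^3 / ([E]).
Equating to 13.1 (mol/L)^2: the physical root is X = 0.527.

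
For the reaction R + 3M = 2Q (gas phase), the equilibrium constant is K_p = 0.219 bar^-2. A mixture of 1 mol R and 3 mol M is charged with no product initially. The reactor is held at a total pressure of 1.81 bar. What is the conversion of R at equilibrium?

X = 0.310

Let X = conversion of R (basis 1 mol R); extent of reaction ξ = X.
Moles: n_R = 1 − X; n_M = 3 − 3X; n_Q = 2X.
n_T = Σnᵢ = 4 − 2X.
y_i = n_i/n_T, p_i = y_i·P. K_p = p_Q^2 / (p_R p_M^3).
Setting this equal to 0.219 bar^-2 and taking the physical root (0 < X < 1) gives X = 0.310.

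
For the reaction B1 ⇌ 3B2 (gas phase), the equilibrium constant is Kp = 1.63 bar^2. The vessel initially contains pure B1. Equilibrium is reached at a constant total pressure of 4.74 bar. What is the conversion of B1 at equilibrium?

Let X = conversion of B1 (basis 1 mol B1); extent of reaction ξ = X.
Moles: n_B1 = 1 − X; n_B2 = 3X.
Total moles n_T = 1 + 2X.
With p_i = (n_i/n_T)P, Kp = p_B2^3 / (p_B1).
Setting this equal to 1.63 bar^2 and taking the physical root (0 < X < 1) gives X = 0.158.

X = 0.158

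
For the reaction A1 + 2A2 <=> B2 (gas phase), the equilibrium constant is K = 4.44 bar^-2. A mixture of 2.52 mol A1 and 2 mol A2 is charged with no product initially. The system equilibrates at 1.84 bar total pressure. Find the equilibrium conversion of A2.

X = 0.747

Basis: 2 mol A2 initially; let X = conversion of A2. Extent ξ = X.
Moles: n_A1 = 2.52 − X; n_A2 = 2 − 2X; n_B2 = X.
Summing: n_T = 4.52 − 2X.
Mole fractions y_i = n_i/n_T; K = p_B2 / (p_A1 p_A2^2) with p_i = y_i·P.
Substituting and setting equal to 4.44 bar^-2 gives a polynomial in X; the root in (0,1) is X = 0.747.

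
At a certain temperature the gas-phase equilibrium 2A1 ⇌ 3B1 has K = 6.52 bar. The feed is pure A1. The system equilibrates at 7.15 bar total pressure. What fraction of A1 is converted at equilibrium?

Let X = conversion of A1 (basis 1 mol A1); extent of reaction ξ = 0.5X.
Mole table: n_A1 = 1 − X; n_B1 = 1.5X.
n_T = Σnᵢ = 1 + 0.5X.
With p_i = (n_i/n_T)P, K = p_B1^3 / (p_A1^2).
Substituting and setting equal to 6.52 bar gives a polynomial in X; the root in (0,1) is X = 0.460.

X = 0.460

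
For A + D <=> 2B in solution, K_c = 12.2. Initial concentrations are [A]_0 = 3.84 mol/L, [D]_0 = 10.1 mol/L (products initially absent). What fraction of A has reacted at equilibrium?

X = 0.862

Let X = conversion of A; extent ξ = 3.84·X mol/L.
Concentrations: [A] = 3.84 − 3.84X; [D] = 10.1 − 3.84X; [B] = 7.68X.
K_c = [B]^2 / ([A] [D]).
Solving K_c = 12.2 for X ∈ (0,1): X = 0.862.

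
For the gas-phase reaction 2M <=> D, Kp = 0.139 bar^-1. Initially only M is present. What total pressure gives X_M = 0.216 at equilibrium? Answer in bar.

Let X = conversion of M (basis 1 mol M); extent of reaction ξ = 0.5X.
Mole table: n_M = 1 − X; n_D = 0.5X.
n_T = Σnᵢ = 1 − 0.5X.
Kp = p_D / (p_M^2) with p_i = (n_i/n_T)·P.
At X = 0.216: the mole-fraction product g(X) = Π y_i^ν_i = 0.1567. Since Kp = g(X)·P^{-1}, P = (g/Kp)^(1/1) = (0.1567/0.139)^(1/1) = 1.13 bar.

P = 1.13 bar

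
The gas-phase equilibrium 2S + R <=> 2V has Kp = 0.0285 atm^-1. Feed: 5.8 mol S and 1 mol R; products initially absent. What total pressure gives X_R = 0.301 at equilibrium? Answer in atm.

Basis: 1 mol R initially; let X = conversion of R. Extent ξ = X.
Species balance: n_S = 5.8 − 2X; n_R = 1 − X; n_V = 2X.
n_T = Σnᵢ = 6.8 − X.
Kp = p_V^2 / (p_S^2 p_R) with p_i = (n_i/n_T)·P.
At X = 0.301: the mole-fraction product g(X) = Π y_i^ν_i = 0.1247. Since Kp = g(X)·P^{-1}, P = (g/Kp)^(1/1) = (0.1247/0.0285)^(1/1) = 4.38 atm.

P = 4.38 atm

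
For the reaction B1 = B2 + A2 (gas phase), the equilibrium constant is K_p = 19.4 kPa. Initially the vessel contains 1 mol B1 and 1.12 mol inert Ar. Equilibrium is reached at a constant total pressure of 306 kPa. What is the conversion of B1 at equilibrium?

Basis: 1 mol B1 initially; let X = conversion of B1. Extent ξ = X.
At extent ξ: n_B1 = 1 − X; n_B2 = X; n_A2 = X; n_I = 1.12 (inert).
Summing: n_T = 2.12 + X.
y_i = n_i/n_T, p_i = y_i·P. K_p = p_B2 p_A2 / (p_B1).
Setting this equal to 19.4 kPa and taking the physical root (0 < X < 1) gives X = 0.324.

X = 0.324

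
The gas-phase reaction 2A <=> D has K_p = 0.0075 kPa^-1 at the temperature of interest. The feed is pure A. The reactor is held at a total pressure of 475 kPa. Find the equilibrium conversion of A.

Take 1 mol A as basis and let X be its fractional conversion, so ξ = 0.5X.
Species balance: n_A = 1 − X; n_D = 0.5X.
Total moles n_T = 1 − 0.5X.
y_i = n_i/n_T, p_i = y_i·P. K_p = p_D / (p_A^2).
Equating to 0.0075 kPa^-1 and solving on 0 < X < 1: X = 0.744.

X = 0.744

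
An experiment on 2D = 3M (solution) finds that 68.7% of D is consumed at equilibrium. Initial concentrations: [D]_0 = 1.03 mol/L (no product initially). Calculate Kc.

Kc = 11.5 mol/L

Let X = conversion of D.
Concentrations: [D] = 1.03 − 1.03X; [M] = 1.54X.
At X = 0.687: [D] = 0.322, [M] = 1.06.
Kc = [M]^3 / ([D]^2) = 11.5 mol/L.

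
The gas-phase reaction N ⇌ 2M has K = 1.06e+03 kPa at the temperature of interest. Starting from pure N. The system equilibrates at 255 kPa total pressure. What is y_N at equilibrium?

Let X = conversion of N (basis 1 mol N); extent of reaction ξ = X.
Species balance: n_N = 1 − X; n_M = 2X.
n_T = Σnᵢ = 1 + X.
With p_i = (n_i/n_T)P, K = p_M^2 / (p_N).
Substituting and setting equal to 1.06e+03 kPa gives a polynomial in X; the root in (0,1) is X = 0.714.
Then n_N = 0.286, n_T = 1.71, so y_N = 0.167.

y_N = 0.167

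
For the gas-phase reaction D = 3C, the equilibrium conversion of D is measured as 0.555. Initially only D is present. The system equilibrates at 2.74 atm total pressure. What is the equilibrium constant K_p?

Take 1 mol D as basis and let X be its fractional conversion, so ξ = X.
Species balance: n_D = 1 − X; n_C = 3X.
Total moles n_T = 1 + 2X.
At X = 0.555: n_D = 0.445, n_C = 1.67, n_T = 2.11.
p_i = (n_i/n_T)·P. K_p = p_C^3 / (p_D) = 17.5 atm^2.

K_p = 17.5 atm^2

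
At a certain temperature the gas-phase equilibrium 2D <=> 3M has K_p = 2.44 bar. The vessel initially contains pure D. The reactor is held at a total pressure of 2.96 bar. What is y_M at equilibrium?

y_M = 0.550

Basis: 1 mol D initially; let X = conversion of D. Extent ξ = 0.5X.
Species balance: n_D = 1 − X; n_M = 1.5X.
n_T = Σnᵢ = 1 + 0.5X.
Mole fractions y_i = n_i/n_T; K_p = p_M^3 / (p_D^2) with p_i = y_i·P.
This yields a degree-3 equation in X; solving on (0,1), X = 0.449.
Then n_M = 0.674, n_T = 1.22, so y_M = 0.550.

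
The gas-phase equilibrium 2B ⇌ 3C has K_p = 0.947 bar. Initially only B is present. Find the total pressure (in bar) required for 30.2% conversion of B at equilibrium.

P = 5.71 bar

Let X = conversion of B (basis 1 mol B); extent of reaction ξ = 0.5X.
Moles: n_B = 1 − X; n_C = 1.5X.
n_T = Σnᵢ = 1 + 0.5X.
K_p = p_C^3 / (p_B^2) with p_i = (n_i/n_T)·P.
At X = 0.302: the mole-fraction product g(X) = Π y_i^ν_i = 0.1658. Since K_p = g(X)·P^{1}, P = (K_p/g)^(1/1) = (0.947/0.1658)^(1/1) = 5.71 bar.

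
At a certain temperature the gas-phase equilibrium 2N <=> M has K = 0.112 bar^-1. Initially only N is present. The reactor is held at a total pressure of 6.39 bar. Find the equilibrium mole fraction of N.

y_N = 0.674

Let X = conversion of N (basis 1 mol N); extent of reaction ξ = 0.5X.
Mole table: n_N = 1 − X; n_M = 0.5X.
Total moles n_T = 1 − 0.5X.
y_i = n_i/n_T, p_i = y_i·P. K = p_M / (p_N^2).
Substituting and setting equal to 0.112 bar^-1 gives a polynomial in X; the root in (0,1) is X = 0.491.
Then n_N = 0.509, n_T = 0.754, so y_N = 0.674.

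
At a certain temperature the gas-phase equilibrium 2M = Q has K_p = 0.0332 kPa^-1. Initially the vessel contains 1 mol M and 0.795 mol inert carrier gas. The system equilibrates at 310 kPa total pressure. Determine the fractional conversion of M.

X = 0.770

Basis: 1 mol M initially; let X = conversion of M. Extent ξ = 0.5X.
Species balance: n_M = 1 − X; n_Q = 0.5X; n_I = 0.795 (inert).
Summing: n_T = 1.79 − 0.5X.
Mole fractions y_i = n_i/n_T; K_p = p_Q / (p_M^2) with p_i = y_i·P.
This yields a degree-2 equation in X; solving on (0,1), X = 0.770.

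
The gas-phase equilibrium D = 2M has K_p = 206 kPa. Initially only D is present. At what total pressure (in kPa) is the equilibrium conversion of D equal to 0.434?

P = 222 kPa

Let X = conversion of D (basis 1 mol D); extent of reaction ξ = X.
At extent ξ: n_D = 1 − X; n_M = 2X.
n_T = Σnᵢ = 1 + X.
K_p = p_M^2 / (p_D) with p_i = (n_i/n_T)·P.
At X = 0.434: the mole-fraction product g(X) = Π y_i^ν_i = 0.9283. Since K_p = g(X)·P^{1}, P = (K_p/g)^(1/1) = (206/0.9283)^(1/1) = 222 kPa.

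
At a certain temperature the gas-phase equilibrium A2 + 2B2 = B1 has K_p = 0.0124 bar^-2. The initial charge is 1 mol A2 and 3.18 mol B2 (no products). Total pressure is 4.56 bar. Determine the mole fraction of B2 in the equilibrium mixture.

y_B2 = 0.746

Let X = conversion of A2 (basis 1 mol A2); extent of reaction ξ = X.
Moles: n_A2 = 1 − X; n_B2 = 3.18 − 2X; n_B1 = X.
n_T = Σnᵢ = 4.18 − 2X.
Mole fractions y_i = n_i/n_T; K_p = p_B1 / (p_A2 p_B2^2) with p_i = y_i·P.
Substituting and setting equal to 0.0124 bar^-2 gives a polynomial in X; the root in (0,1) is X = 0.125.
Then n_B2 = 2.93, n_T = 3.93, so y_B2 = 0.746.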